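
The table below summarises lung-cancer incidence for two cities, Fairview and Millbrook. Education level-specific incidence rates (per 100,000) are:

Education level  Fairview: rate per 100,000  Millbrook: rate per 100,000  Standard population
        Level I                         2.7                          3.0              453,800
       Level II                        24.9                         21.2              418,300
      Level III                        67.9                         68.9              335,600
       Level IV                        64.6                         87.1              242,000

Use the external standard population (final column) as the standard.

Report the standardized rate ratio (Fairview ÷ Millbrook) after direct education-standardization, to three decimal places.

0.920

Standard total = 1,449,700; weights = 0.3130, 0.2885, 0.2315, 0.1669.
Fairview: 0.3130×2.7 + 0.2885×24.9 + 0.2315×67.9 + 0.1669×64.6 = 34.5322 per 100,000.
Millbrook: 0.3130×3.0 + 0.2885×21.2 + 0.2315×68.9 + 0.1669×87.1 = 37.5460 per 100,000.
Ratio = 34.5322 ÷ 37.5460 = 0.91973.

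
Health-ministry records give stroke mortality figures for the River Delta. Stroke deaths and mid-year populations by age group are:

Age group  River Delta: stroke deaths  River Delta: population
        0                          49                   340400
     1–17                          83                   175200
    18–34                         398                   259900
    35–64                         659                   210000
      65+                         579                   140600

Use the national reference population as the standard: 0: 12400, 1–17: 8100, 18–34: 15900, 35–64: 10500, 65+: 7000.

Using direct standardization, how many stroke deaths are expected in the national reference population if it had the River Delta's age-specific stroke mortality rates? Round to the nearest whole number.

92

Age-specific rates per 100000 for the River Delta: 14.39, 47.37, 153.14, 313.81, 411.81.
Expected stroke deaths = Σ (standard pop × age-specific rate ÷ 100000)
= 12400×14.39/100000 + 8100×47.37/100000 + 15900×153.14/100000 + 10500×313.81/100000 + 7000×411.81/100000
= 1.78 + 3.84 + 24.35 + 32.95 + 28.83 = 91.75.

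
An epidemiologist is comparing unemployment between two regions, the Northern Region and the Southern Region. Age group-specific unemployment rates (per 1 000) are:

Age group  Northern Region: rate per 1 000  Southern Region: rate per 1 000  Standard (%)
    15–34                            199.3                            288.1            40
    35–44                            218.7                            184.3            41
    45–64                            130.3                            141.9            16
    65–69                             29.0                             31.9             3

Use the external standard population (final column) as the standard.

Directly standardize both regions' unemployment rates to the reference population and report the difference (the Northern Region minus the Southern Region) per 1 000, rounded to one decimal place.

-23.4

Standard weights: 0.40, 0.41, 0.16, 0.03.
The Northern Region: 0.4000×199.3 + 0.4100×218.7 + 0.1600×130.3 + 0.0300×29.0 = 191.1050 per 1 000.
The Southern Region: 0.4000×288.1 + 0.4100×184.3 + 0.1600×141.9 + 0.0300×31.9 = 214.4640 per 1 000.
Difference = 191.1050 − 214.4640 = -23.3590.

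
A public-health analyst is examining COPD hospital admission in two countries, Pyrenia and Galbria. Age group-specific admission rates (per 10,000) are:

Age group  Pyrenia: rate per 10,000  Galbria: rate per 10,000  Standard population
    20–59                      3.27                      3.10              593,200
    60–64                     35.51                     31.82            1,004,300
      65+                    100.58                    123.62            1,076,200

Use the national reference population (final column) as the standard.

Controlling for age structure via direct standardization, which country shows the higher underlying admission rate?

Standard total = 2,673,700; weights = 0.2219, 0.3756, 0.4025.
Pyrenia: 0.2219×3.27 + 0.3756×35.51 + 0.4025×100.58 = 54.5486 per 10,000.
Galbria: 0.2219×3.10 + 0.3756×31.82 + 0.4025×123.62 = 62.3988 per 10,000.

Galbria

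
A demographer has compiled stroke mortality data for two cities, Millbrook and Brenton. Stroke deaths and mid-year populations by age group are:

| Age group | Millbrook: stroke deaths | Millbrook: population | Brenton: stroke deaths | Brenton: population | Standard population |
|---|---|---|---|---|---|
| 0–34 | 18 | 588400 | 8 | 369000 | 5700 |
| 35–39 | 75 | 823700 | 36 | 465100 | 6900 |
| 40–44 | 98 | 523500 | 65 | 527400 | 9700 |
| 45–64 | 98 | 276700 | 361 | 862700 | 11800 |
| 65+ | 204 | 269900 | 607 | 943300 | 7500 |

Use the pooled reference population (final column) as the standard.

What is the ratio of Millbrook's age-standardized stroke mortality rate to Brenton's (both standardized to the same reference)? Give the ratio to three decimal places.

Age-specific rates per 100000 for Millbrook: 3.06, 9.11, 18.72, 35.42, 75.58.
For Brenton: 2.17, 7.74, 12.32, 41.85, 64.35.
Standard total = 41600; weights = 0.1370, 0.1659, 0.2332, 0.2837, 0.1803.
Millbrook: 0.1370×3.06 + 0.1659×9.11 + 0.2332×18.72 + 0.2837×35.42 + 0.1803×75.58 = 29.9676 per 100000.
Brenton: 0.1370×2.17 + 0.1659×7.74 + 0.2332×12.32 + 0.2837×41.85 + 0.1803×64.35 = 27.9256 per 100000.
Ratio = 29.9676 ÷ 27.9256 = 1.07312.

1.073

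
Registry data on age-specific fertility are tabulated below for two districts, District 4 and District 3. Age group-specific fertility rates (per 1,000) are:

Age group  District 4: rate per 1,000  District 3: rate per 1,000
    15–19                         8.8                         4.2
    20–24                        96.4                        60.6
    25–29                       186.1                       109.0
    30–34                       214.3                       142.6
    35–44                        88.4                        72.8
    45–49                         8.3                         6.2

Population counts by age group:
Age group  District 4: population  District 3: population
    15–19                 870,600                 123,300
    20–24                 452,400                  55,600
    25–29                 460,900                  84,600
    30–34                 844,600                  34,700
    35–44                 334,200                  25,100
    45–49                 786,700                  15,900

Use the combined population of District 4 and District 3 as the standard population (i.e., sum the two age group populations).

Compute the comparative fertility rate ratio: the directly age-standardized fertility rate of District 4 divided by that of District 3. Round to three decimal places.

Combined standard total = 4,088,600; weights = 0.2431, 0.1242, 0.1334, 0.2151, 0.0879, 0.1963.
District 4: 0.2431×8.8 + 0.1242×96.4 + 0.1334×186.1 + 0.2151×214.3 + 0.0879×88.4 + 0.1963×8.3 = 94.4315 per 1,000.
District 3: 0.2431×4.2 + 0.1242×60.6 + 0.1334×109.0 + 0.2151×142.6 + 0.0879×72.8 + 0.1963×6.2 = 61.3755 per 1,000.
Ratio = 94.4315 ÷ 61.3755 = 1.53859.

1.539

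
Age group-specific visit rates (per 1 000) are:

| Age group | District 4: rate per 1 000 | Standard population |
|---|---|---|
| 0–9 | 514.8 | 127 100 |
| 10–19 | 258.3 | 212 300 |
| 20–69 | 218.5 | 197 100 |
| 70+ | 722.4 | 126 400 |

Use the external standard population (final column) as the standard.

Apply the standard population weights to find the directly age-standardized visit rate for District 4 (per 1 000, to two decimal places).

384.14

Standard total = 662 900; weights = 0.1917, 0.3203, 0.2973, 0.1907.
Standardized rate: 0.1917×514.8 + 0.3203×258.3 + 0.2973×218.5 + 0.1907×722.4 = 384.1392 per 1 000.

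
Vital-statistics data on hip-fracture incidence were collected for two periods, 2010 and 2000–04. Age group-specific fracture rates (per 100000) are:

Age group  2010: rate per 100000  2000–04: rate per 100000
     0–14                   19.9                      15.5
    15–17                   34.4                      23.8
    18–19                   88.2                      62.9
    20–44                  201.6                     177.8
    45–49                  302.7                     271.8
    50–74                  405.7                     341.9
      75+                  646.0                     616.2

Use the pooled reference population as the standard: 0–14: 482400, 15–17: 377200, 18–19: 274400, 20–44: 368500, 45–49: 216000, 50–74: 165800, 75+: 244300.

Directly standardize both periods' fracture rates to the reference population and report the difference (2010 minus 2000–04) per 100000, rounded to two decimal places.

Standard total = 2128600; weights = 0.2266, 0.1772, 0.1289, 0.1731, 0.1015, 0.0779, 0.1148.
2010: 0.2266×19.9 + 0.1772×34.4 + 0.1289×88.2 + 0.1731×201.6 + 0.1015×302.7 + 0.0779×405.7 + 0.1148×646.0 = 193.3351 per 100000.
2000–04: 0.2266×15.5 + 0.1772×23.8 + 0.1289×62.9 + 0.1731×177.8 + 0.1015×271.8 + 0.0779×341.9 + 0.1148×616.2 = 171.5527 per 100000.
Difference = 193.3351 − 171.5527 = 21.7824.

21.78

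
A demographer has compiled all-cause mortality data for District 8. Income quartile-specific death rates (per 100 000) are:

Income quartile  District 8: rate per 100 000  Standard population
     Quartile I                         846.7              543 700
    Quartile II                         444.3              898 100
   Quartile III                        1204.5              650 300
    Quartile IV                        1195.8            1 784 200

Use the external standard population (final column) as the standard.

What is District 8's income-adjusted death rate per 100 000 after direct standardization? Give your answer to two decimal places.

Standard total = 3 876 300; weights = 0.1403, 0.2317, 0.1678, 0.4603.
Standardized rate: 0.1403×846.7 + 0.2317×444.3 + 0.1678×1204.5 + 0.4603×1195.8 = 974.1788 per 100 000.

974.18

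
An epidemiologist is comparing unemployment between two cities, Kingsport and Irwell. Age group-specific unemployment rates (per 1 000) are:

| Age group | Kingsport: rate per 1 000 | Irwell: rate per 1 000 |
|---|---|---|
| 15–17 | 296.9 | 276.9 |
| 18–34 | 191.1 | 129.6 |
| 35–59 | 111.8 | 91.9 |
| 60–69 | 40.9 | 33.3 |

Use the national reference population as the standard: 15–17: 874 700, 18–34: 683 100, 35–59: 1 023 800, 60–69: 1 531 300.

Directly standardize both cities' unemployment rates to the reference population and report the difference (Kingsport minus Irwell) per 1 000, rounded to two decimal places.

22.25

Standard total = 4 112 900; weights = 0.2127, 0.1661, 0.2489, 0.3723.
Kingsport: 0.2127×296.9 + 0.1661×191.1 + 0.2489×111.8 + 0.3723×40.9 = 137.9391 per 1 000.
Irwell: 0.2127×276.9 + 0.1661×129.6 + 0.2489×91.9 + 0.3723×33.3 = 115.6881 per 1 000.
Difference = 137.9391 − 115.6881 = 22.2510.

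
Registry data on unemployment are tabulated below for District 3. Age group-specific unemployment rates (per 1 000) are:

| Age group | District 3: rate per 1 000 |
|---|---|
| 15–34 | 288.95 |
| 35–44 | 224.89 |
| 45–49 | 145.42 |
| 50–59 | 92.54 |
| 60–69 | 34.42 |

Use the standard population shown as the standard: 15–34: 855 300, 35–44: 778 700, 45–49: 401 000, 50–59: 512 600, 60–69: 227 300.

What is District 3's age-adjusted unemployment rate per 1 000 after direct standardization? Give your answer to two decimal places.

193.10

Standard total = 2 774 900; weights = 0.3082, 0.2806, 0.1445, 0.1847, 0.0819.
Standardized rate: 0.3082×288.95 + 0.2806×224.89 + 0.1445×145.42 + 0.1847×92.54 + 0.0819×34.42 = 193.1002 per 1 000.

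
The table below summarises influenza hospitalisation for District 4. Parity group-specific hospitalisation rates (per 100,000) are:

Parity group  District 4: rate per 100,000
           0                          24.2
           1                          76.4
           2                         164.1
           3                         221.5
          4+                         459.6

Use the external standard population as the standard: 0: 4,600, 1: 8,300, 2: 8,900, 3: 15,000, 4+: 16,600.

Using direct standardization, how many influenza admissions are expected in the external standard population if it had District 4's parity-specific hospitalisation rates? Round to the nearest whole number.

132

Expected influenza admissions = Σ (standard pop × parity-specific rate ÷ 100,000)
= 4,600×24.2/100,000 + 8,300×76.4/100,000 + 8,900×164.1/100,000 + 15,000×221.5/100,000 + 16,600×459.6/100,000
= 1.11 + 6.34 + 14.60 + 33.23 + 76.29 = 131.58.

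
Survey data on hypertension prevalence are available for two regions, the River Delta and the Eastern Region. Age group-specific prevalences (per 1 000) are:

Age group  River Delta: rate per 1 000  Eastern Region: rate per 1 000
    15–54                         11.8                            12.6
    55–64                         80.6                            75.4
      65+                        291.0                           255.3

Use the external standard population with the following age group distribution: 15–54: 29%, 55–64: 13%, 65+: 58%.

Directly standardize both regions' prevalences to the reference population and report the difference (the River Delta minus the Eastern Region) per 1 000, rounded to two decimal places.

Standard weights: 0.29, 0.13, 0.58.
The River Delta: 0.2900×11.8 + 0.1300×80.6 + 0.5800×291.0 = 182.6800 per 1 000.
The Eastern Region: 0.2900×12.6 + 0.1300×75.4 + 0.5800×255.3 = 161.5300 per 1 000.
Difference = 182.6800 − 161.5300 = 21.1500.

21.15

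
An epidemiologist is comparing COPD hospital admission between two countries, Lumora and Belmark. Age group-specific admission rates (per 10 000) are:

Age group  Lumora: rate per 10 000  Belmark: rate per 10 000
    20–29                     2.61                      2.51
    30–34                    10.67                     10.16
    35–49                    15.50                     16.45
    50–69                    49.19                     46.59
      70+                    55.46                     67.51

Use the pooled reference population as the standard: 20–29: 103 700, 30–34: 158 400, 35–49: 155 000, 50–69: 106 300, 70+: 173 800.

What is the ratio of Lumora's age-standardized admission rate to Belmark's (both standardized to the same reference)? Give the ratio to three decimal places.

0.911

Standard total = 697 200; weights = 0.1487, 0.2272, 0.2223, 0.1525, 0.2493.
Lumora: 0.1487×2.61 + 0.2272×10.67 + 0.2223×15.50 + 0.1525×49.19 + 0.2493×55.46 = 27.5834 per 10 000.
Belmark: 0.1487×2.51 + 0.2272×10.16 + 0.2223×16.45 + 0.1525×46.59 + 0.2493×67.51 = 30.2713 per 10 000.
Ratio = 27.5834 ÷ 30.2713 = 0.91121.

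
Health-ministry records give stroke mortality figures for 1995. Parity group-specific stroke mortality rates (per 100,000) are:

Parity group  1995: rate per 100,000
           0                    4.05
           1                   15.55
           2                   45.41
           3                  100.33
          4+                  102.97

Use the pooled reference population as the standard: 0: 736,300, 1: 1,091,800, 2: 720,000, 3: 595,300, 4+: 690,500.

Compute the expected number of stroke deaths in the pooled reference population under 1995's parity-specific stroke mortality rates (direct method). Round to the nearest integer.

Expected stroke deaths = Σ (standard pop × parity-specific rate ÷ 100,000)
= 736,300×4.05/100,000 + 1,091,800×15.55/100,000 + 720,000×45.41/100,000 + 595,300×100.33/100,000 + 690,500×102.97/100,000
= 29.82 + 169.77 + 326.95 + 597.26 + 711.01 = 1834.82.

1835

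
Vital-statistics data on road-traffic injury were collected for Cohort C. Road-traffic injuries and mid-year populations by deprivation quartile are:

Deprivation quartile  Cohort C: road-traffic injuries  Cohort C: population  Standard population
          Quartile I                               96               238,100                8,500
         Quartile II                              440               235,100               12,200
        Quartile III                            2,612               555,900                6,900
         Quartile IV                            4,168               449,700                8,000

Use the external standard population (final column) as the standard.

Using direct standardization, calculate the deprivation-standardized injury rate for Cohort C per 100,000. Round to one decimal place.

373.1

Deprivation-specific rates per 100,000 for Cohort C: 40.32, 187.15, 469.87, 926.84.
Standard total = 35,600; weights = 0.2388, 0.3427, 0.1938, 0.2247.
Standardized rate: 0.2388×40.32 + 0.3427×187.15 + 0.1938×469.87 + 0.2247×926.84 = 373.1127 per 100,000.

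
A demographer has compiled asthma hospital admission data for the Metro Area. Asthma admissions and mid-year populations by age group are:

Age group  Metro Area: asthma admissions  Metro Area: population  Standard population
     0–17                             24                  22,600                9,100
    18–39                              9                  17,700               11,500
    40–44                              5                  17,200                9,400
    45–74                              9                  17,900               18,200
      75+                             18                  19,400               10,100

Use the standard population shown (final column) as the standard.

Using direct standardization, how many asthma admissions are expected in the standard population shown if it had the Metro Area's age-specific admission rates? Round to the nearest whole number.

37

Age-specific rates per 10,000 for the Metro Area: 10.62, 5.08, 2.91, 5.03, 9.28.
Expected asthma admissions = Σ (standard pop × age-specific rate ÷ 10,000)
= 9,100×10.62/10,000 + 11,500×5.08/10,000 + 9,400×2.91/10,000 + 18,200×5.03/10,000 + 10,100×9.28/10,000
= 9.66 + 5.85 + 2.73 + 9.15 + 9.37 = 36.77.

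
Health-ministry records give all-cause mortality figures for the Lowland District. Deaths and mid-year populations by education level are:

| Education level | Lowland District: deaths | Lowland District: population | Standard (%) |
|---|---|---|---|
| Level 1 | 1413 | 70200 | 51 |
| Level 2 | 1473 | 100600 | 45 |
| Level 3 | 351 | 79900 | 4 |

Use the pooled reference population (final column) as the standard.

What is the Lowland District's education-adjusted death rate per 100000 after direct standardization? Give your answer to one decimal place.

1703.0

Education-specific rates per 100000 for the Lowland District: 2012.82, 1464.21, 439.30.
Standard weights: 0.51, 0.45, 0.04.
Standardized rate: 0.5100×2012.82 + 0.4500×1464.21 + 0.0400×439.30 = 1703.0070 per 100000.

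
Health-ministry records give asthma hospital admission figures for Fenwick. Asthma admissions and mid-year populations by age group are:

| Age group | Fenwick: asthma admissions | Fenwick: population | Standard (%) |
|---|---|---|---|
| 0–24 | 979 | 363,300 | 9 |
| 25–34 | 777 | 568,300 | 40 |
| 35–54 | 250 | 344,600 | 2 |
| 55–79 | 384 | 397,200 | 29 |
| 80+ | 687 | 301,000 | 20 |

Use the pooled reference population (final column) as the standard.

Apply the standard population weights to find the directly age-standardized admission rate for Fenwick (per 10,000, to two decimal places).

15.41

Age-specific rates per 10,000 for Fenwick: 26.95, 13.67, 7.25, 9.67, 22.82.
Standard weights: 0.09, 0.40, 0.02, 0.29, 0.20.
Standardized rate: 0.0900×26.95 + 0.4000×13.67 + 0.0200×7.25 + 0.2900×9.67 + 0.2000×22.82 = 15.4077 per 10,000.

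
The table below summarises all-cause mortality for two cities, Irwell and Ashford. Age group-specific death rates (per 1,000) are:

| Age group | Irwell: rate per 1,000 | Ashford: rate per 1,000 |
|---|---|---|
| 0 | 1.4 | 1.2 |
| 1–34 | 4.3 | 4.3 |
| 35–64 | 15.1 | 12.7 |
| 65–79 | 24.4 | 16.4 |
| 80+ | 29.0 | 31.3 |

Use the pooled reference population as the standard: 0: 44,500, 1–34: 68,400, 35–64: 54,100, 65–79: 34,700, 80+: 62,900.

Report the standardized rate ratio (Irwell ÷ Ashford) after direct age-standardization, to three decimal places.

1.076

Standard total = 264,600; weights = 0.1682, 0.2585, 0.2045, 0.1311, 0.2377.
Irwell: 0.1682×1.4 + 0.2585×4.3 + 0.2045×15.1 + 0.1311×24.4 + 0.2377×29.0 = 14.5280 per 1,000.
Ashford: 0.1682×1.2 + 0.2585×4.3 + 0.2045×12.7 + 0.1311×16.4 + 0.2377×31.3 = 13.5013 per 1,000.
Ratio = 14.5280 ÷ 13.5013 = 1.07605.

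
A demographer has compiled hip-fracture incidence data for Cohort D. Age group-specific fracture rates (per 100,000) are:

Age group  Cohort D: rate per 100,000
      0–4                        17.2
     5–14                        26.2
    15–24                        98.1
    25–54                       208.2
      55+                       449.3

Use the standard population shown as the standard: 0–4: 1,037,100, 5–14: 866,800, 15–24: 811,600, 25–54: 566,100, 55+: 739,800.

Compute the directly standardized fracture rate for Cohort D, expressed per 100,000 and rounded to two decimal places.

141.85

Standard total = 4,021,400; weights = 0.2579, 0.2155, 0.2018, 0.1408, 0.1840.
Standardized rate: 0.2579×17.2 + 0.2155×26.2 + 0.2018×98.1 + 0.1408×208.2 + 0.1840×449.3 = 141.8462 per 100,000.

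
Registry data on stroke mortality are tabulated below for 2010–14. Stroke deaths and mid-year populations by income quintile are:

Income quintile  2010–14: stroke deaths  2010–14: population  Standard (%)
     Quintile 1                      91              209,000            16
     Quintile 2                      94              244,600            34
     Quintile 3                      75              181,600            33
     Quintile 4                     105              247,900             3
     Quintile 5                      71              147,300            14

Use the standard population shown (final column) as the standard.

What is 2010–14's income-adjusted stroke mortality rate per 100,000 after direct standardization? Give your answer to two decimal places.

41.68

Income-specific rates per 100,000 for 2010–14: 43.54, 38.43, 41.30, 42.36, 48.20.
Standard weights: 0.16, 0.34, 0.33, 0.03, 0.14.
Standardized rate: 0.1600×43.54 + 0.3400×38.43 + 0.3300×41.30 + 0.0300×42.36 + 0.1400×48.20 = 41.6804 per 100,000.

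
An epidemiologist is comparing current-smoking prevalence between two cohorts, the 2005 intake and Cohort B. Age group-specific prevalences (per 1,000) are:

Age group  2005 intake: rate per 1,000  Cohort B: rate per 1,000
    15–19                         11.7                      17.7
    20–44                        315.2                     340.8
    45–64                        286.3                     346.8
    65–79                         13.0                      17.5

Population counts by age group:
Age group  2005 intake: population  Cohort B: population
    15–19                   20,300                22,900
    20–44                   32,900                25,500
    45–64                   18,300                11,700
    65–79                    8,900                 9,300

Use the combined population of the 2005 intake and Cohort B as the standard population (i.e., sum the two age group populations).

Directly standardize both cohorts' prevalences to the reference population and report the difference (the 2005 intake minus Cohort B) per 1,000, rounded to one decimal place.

-24.4

Combined standard total = 149,800; weights = 0.2884, 0.3899, 0.2003, 0.1215.
The 2005 intake: 0.2884×11.7 + 0.3899×315.2 + 0.2003×286.3 + 0.1215×13.0 = 185.1717 per 1,000.
Cohort B: 0.2884×17.7 + 0.3899×340.8 + 0.2003×346.8 + 0.1215×17.5 = 209.5451 per 1,000.
Difference = 185.1717 − 209.5451 = -24.3734.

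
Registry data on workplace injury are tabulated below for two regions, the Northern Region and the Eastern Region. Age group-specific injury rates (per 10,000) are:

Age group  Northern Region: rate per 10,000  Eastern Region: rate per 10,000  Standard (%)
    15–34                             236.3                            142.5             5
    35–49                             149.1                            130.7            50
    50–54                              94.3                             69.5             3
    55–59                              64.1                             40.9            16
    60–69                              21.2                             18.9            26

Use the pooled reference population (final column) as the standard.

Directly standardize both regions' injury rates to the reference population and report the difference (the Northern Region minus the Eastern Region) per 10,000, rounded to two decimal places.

Standard weights: 0.05, 0.50, 0.03, 0.16, 0.26.
The Northern Region: 0.0500×236.3 + 0.5000×149.1 + 0.0300×94.3 + 0.1600×64.1 + 0.2600×21.2 = 104.9620 per 10,000.
The Eastern Region: 0.0500×142.5 + 0.5000×130.7 + 0.0300×69.5 + 0.1600×40.9 + 0.2600×18.9 = 86.0180 per 10,000.
Difference = 104.9620 − 86.0180 = 18.9440.

18.94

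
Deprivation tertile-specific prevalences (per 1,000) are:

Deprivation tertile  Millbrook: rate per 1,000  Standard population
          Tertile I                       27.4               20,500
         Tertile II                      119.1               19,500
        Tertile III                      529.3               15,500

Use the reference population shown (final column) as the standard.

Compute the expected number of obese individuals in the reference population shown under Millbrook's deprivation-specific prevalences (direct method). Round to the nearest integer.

11088

Expected obese individuals = Σ (standard pop × deprivation-specific rate ÷ 1,000)
= 20,500×27.4/1,000 + 19,500×119.1/1,000 + 15,500×529.3/1,000
= 561.70 + 2322.45 + 8204.15 = 11088.30.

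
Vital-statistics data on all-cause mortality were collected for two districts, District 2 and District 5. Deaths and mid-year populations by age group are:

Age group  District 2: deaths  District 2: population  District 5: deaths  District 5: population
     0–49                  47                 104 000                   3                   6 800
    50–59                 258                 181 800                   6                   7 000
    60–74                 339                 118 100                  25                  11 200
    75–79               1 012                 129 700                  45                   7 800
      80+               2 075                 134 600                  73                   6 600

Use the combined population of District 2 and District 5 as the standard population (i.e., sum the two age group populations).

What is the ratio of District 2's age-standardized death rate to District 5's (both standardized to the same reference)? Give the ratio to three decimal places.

Age-specific rates per 1 000 for District 2: 0.452, 1.419, 2.870, 7.803, 15.416.
For District 5: 0.441, 0.857, 2.232, 5.769, 11.061.
Combined standard total = 707 600; weights = 0.1566, 0.2668, 0.1827, 0.1943, 0.1995.
District 2: 0.1566×0.452 + 0.2668×1.419 + 0.1827×2.870 + 0.1943×7.803 + 0.1995×15.416 = 5.5664 per 1 000.
District 5: 0.1566×0.441 + 0.2668×0.857 + 0.1827×2.232 + 0.1943×5.769 + 0.1995×11.061 = 4.0339 per 1 000.
Ratio = 5.5664 ÷ 4.0339 = 1.37991.

1.380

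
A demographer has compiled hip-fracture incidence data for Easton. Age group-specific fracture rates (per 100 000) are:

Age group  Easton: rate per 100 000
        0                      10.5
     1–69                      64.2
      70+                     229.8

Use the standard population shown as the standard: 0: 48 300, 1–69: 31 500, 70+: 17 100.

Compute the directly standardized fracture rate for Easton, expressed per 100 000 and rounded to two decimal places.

Standard total = 96 900; weights = 0.4985, 0.3251, 0.1765.
Standardized rate: 0.4985×10.5 + 0.3251×64.2 + 0.1765×229.8 = 66.6567 per 100 000.

66.66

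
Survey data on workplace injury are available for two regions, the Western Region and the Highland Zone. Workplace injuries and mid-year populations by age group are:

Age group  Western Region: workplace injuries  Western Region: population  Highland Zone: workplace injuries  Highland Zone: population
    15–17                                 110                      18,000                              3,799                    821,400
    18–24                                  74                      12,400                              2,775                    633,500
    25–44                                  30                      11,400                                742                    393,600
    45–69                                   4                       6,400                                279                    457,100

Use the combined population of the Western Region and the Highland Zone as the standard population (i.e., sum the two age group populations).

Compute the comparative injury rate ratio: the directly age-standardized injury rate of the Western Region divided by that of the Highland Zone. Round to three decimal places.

1.333

Age-specific rates per 10,000 for the Western Region: 61.11, 59.68, 26.32, 6.25.
For the Highland Zone: 46.25, 43.80, 18.85, 6.10.
Combined standard total = 2,353,800; weights = 0.3566, 0.2744, 0.1721, 0.1969.
The Western Region: 0.3566×61.11 + 0.2744×59.68 + 0.1721×26.32 + 0.1969×6.25 = 43.9277 per 10,000.
The Highland Zone: 0.3566×46.25 + 0.2744×43.80 + 0.1721×18.85 + 0.1969×6.10 = 32.9593 per 10,000.
Ratio = 43.9277 ÷ 32.9593 = 1.33279.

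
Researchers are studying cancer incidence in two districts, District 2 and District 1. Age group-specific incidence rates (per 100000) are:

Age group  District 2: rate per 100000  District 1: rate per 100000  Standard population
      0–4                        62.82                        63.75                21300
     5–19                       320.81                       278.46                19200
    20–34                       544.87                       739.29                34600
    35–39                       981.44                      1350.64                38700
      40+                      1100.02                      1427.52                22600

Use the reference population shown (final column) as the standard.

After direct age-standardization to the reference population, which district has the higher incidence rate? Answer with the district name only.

Standard total = 136400; weights = 0.1562, 0.1408, 0.2537, 0.2837, 0.1657.
District 2: 0.1562×62.82 + 0.1408×320.81 + 0.2537×544.87 + 0.2837×981.44 + 0.1657×1100.02 = 653.9025 per 100000.
District 1: 0.1562×63.75 + 0.1408×278.46 + 0.2537×739.29 + 0.2837×1350.64 + 0.1657×1427.52 = 856.4183 per 100000.

District 1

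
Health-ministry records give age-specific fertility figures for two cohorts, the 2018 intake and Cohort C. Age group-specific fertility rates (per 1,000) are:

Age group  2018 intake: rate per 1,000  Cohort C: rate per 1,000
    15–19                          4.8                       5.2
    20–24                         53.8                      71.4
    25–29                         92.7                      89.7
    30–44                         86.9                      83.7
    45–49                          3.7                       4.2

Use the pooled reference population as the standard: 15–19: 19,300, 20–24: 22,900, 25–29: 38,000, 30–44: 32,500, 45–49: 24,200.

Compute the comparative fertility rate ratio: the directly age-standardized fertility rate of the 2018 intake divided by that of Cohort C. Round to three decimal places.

Standard total = 136,900; weights = 0.1410, 0.1673, 0.2776, 0.2374, 0.1768.
The 2018 intake: 0.1410×4.8 + 0.1673×53.8 + 0.2776×92.7 + 0.2374×86.9 + 0.1768×3.7 = 56.6914 per 1,000.
Cohort C: 0.1410×5.2 + 0.1673×71.4 + 0.2776×89.7 + 0.2374×83.7 + 0.1768×4.2 = 58.1878 per 1,000.
Ratio = 56.6914 ÷ 58.1878 = 0.97428.

0.974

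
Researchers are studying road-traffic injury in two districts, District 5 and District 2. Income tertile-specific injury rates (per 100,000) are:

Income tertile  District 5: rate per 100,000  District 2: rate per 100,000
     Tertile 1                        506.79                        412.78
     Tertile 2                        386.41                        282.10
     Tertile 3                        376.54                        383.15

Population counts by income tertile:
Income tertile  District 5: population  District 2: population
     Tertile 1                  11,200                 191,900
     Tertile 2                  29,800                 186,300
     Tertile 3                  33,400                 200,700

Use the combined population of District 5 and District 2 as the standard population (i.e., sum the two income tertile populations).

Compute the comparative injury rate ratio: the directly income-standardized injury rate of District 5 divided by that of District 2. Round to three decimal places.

1.171

Combined standard total = 653,300; weights = 0.3109, 0.3308, 0.3583.
District 5: 0.3109×506.79 + 0.3308×386.41 + 0.3583×376.54 = 420.2974 per 100,000.
District 2: 0.3109×412.78 + 0.3308×282.10 + 0.3583×383.15 = 358.9359 per 100,000.
Ratio = 420.2974 ÷ 358.9359 = 1.17095.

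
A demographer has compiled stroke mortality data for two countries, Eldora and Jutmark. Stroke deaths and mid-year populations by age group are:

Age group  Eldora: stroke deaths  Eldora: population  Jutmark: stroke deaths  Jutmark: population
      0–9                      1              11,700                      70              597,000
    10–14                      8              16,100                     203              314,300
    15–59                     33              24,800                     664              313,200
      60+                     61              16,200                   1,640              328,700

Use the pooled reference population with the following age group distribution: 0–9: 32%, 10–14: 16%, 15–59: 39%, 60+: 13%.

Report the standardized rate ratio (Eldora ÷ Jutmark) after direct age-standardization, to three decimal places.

Age-specific rates per 100,000 for Eldora: 8.55, 49.69, 133.06, 376.54.
For Jutmark: 11.73, 64.59, 212.01, 498.94.
Standard weights: 0.32, 0.16, 0.39, 0.13.
Eldora: 0.3200×8.55 + 0.1600×49.69 + 0.3900×133.06 + 0.1300×376.54 = 111.5311 per 100,000.
Jutmark: 0.3200×11.73 + 0.1600×64.59 + 0.3900×212.01 + 0.1300×498.94 = 161.6297 per 100,000.
Ratio = 111.5311 ÷ 161.6297 = 0.69004.

0.690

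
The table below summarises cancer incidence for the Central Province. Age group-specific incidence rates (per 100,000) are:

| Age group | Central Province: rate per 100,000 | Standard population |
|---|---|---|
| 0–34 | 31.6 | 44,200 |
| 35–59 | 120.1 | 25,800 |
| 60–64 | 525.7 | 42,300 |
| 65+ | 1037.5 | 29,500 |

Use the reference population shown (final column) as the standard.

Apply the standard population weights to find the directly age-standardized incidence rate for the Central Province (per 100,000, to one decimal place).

Standard total = 141,800; weights = 0.3117, 0.1819, 0.2983, 0.2080.
Standardized rate: 0.3117×31.6 + 0.1819×120.1 + 0.2983×525.7 + 0.2080×1037.5 = 404.3629 per 100,000.

404.4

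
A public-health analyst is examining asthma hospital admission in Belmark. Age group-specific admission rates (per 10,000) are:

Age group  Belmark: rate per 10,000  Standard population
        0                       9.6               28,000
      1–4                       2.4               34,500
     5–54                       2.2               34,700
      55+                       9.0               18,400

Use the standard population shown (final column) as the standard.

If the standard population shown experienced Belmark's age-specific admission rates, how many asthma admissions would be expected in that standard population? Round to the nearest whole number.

Expected asthma admissions = Σ (standard pop × age-specific rate ÷ 10,000)
= 28,000×9.6/10,000 + 34,500×2.4/10,000 + 34,700×2.2/10,000 + 18,400×9.0/10,000
= 26.88 + 8.28 + 7.63 + 16.56 = 59.35.

59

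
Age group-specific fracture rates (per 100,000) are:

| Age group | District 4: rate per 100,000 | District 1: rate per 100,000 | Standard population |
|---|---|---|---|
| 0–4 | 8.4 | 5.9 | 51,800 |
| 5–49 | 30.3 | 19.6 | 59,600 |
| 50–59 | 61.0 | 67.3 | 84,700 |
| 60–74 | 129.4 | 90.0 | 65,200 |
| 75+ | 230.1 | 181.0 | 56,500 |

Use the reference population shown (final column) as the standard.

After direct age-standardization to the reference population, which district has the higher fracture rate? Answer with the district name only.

District 4

Standard total = 317,800; weights = 0.1630, 0.1875, 0.2665, 0.2052, 0.1778.
District 4: 0.1630×8.4 + 0.1875×30.3 + 0.2665×61.0 + 0.2052×129.4 + 0.1778×230.1 = 90.7654 per 100,000.
District 1: 0.1630×5.9 + 0.1875×19.6 + 0.2665×67.3 + 0.2052×90.0 + 0.1778×181.0 = 73.2177 per 100,000.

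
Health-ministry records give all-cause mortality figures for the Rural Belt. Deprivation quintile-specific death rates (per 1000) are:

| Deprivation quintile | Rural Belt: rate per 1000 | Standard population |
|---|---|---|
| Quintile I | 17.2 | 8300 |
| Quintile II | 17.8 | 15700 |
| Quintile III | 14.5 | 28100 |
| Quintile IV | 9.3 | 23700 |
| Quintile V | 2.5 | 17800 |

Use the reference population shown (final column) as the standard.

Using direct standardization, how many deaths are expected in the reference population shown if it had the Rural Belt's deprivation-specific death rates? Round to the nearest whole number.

1095

Expected deaths = Σ (standard pop × deprivation-specific rate ÷ 1000)
= 8300×17.2/1000 + 15700×17.8/1000 + 28100×14.5/1000 + 23700×9.3/1000 + 17800×2.5/1000
= 142.76 + 279.46 + 407.45 + 220.41 + 44.50 = 1094.58.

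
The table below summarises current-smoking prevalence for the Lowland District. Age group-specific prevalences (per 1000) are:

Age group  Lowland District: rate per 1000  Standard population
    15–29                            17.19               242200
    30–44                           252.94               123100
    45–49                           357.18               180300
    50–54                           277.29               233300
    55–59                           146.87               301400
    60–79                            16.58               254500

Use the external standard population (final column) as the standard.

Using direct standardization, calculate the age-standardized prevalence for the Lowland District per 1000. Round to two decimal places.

Standard total = 1334800; weights = 0.1815, 0.0922, 0.1351, 0.1748, 0.2258, 0.1907.
Standardized rate: 0.1815×17.19 + 0.0922×252.94 + 0.1351×357.18 + 0.1748×277.29 + 0.2258×146.87 + 0.1907×16.58 = 159.4830 per 1000.

159.48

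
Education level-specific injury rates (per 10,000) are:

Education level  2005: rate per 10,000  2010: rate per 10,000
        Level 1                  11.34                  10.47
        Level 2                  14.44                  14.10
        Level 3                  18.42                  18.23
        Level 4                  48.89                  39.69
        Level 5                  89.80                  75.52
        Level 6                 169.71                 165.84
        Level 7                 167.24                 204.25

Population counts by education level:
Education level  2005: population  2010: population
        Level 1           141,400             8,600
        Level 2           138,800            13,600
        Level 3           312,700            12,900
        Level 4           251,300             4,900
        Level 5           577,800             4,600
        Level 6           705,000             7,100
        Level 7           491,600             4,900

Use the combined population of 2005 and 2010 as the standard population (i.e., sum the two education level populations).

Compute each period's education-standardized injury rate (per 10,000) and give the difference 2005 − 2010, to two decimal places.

Combined standard total = 2,675,200; weights = 0.0561, 0.0570, 0.1217, 0.0958, 0.2177, 0.2662, 0.1856.
2005: 0.0561×11.34 + 0.0570×14.44 + 0.1217×18.42 + 0.0958×48.89 + 0.2177×89.80 + 0.2662×169.71 + 0.1856×167.24 = 104.1453 per 10,000.
2010: 0.0561×10.47 + 0.0570×14.10 + 0.1217×18.23 + 0.0958×39.69 + 0.2177×75.52 + 0.2662×165.84 + 0.1856×204.25 = 105.9028 per 10,000.
Difference = 104.1453 − 105.9028 = -1.7575.

-1.76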